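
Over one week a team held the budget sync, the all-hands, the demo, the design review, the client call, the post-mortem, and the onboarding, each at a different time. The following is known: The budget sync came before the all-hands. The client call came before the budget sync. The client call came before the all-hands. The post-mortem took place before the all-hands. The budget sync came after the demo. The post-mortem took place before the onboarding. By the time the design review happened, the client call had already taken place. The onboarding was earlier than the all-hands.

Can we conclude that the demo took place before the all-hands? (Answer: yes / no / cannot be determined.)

yes

Chain the constraints: the demo → the budget sync → the all-hands. Each link is directly stated, so the demo comes before the all-hands.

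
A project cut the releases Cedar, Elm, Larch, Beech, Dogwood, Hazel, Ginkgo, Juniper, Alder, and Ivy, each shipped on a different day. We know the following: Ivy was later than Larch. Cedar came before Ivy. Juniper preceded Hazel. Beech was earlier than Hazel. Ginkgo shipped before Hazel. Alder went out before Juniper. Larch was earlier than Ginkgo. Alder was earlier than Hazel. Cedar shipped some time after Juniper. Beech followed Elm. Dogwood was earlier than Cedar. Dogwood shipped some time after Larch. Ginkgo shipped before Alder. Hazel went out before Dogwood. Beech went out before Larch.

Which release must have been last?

Every other release has a chain of constraints placing it before Ivy, so Ivy is last.

Ivy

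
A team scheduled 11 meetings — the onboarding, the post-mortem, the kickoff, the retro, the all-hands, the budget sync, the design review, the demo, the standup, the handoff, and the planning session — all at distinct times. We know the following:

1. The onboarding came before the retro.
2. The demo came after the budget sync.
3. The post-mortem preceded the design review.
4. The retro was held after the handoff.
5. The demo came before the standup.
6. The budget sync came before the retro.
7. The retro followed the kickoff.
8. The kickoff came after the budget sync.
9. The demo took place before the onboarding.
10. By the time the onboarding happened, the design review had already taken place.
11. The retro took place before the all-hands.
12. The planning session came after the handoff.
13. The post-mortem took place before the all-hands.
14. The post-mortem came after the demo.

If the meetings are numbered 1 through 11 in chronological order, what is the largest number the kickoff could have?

9

The kickoff must come before the all-hands and the retro — 2 meetings forced after it.
Everything else can be placed before the kickoff in some valid order, so the kickoff can sit as late as position 11 − 2 = 9.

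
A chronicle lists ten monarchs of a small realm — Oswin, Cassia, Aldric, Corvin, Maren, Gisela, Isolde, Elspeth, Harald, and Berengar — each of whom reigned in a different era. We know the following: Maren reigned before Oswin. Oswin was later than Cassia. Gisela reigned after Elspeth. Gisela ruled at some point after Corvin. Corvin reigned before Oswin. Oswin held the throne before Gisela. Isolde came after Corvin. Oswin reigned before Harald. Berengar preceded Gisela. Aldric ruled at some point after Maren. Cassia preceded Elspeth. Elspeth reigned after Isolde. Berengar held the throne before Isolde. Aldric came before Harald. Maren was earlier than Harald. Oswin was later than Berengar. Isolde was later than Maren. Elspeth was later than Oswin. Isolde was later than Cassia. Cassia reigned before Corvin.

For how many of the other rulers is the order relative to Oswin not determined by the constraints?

2

Forced before Oswin: Berengar, Cassia, Corvin, and Maren; forced after Oswin: Elspeth, Gisela, and Harald.
That leaves Aldric and Isolde with no forced order relative to Oswin — 2.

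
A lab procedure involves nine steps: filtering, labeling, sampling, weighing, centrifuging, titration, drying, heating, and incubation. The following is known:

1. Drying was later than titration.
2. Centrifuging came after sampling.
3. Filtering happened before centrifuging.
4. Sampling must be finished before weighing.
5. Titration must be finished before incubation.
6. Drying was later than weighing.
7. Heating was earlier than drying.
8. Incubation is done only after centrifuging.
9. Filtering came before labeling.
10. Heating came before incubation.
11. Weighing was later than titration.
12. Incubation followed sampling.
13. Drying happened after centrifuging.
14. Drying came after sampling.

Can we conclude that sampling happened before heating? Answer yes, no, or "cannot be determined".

No chain of stated constraints runs from sampling to heating, and none runs from heating to sampling either.
So the relative order of sampling and heating is not fixed by the given facts.

cannot be determined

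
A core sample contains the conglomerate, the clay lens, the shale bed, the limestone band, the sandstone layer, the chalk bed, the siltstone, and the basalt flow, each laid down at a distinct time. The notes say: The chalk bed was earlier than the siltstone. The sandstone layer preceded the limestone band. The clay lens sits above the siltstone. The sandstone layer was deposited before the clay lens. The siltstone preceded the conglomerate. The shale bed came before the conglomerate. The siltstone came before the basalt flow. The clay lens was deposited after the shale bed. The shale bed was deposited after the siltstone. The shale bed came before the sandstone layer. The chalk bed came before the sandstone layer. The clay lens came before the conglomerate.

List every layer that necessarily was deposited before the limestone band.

the chalk bed, the sandstone layer, the shale bed, the siltstone

Directly stated before the limestone band: the sandstone layer.
The chalk bed reaches the limestone band via the chalk bed → the sandstone layer → the limestone band.
The shale bed reaches the limestone band via the shale bed → the sandstone layer → the limestone band.
The siltstone reaches the limestone band via the siltstone → the shale bed → the sandstone layer → the limestone band.
No chain forces the clay lens (or any of the others) ahead of the limestone band.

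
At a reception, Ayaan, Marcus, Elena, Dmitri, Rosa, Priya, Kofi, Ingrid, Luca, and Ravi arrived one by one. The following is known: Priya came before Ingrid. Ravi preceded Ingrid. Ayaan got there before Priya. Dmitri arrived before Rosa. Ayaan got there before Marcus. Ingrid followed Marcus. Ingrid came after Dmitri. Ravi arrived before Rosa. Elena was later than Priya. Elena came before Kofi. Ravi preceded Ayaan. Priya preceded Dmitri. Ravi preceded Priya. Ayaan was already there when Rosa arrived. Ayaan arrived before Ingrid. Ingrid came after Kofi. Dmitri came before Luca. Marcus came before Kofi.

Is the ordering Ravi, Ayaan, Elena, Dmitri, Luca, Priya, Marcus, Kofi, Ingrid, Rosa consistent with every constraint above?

The constraints require Priya before Dmitri, but in the proposed sequence Dmitri appears ahead of Priya. That one violation is enough.

no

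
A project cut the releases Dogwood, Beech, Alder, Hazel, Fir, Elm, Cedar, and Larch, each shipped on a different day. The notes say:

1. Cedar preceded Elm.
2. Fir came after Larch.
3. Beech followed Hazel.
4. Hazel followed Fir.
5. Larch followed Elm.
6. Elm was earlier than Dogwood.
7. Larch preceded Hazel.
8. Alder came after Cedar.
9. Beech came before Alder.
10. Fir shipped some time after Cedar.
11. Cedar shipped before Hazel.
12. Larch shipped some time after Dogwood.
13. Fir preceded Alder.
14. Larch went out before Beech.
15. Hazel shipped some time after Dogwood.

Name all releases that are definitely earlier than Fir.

Directly stated before Fir: Cedar and Larch.
Dogwood reaches Fir via Dogwood → Larch → Fir.
Elm reaches Fir via Elm → Larch → Fir.
No chain forces Beech (or any of the others) ahead of Fir.

Cedar, Dogwood, Elm, Larch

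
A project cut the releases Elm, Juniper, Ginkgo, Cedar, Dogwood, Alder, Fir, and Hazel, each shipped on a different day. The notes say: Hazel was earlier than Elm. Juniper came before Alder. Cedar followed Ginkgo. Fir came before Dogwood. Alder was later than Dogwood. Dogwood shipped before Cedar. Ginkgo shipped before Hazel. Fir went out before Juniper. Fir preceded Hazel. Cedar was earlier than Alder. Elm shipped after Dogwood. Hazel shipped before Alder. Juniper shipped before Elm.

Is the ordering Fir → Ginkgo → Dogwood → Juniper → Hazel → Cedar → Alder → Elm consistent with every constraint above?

yes

Check each stated constraint against the proposed order — e.g. Fir is ahead of Hazel; Dogwood is ahead of Elm. Every pair is in the required order; nothing is violated.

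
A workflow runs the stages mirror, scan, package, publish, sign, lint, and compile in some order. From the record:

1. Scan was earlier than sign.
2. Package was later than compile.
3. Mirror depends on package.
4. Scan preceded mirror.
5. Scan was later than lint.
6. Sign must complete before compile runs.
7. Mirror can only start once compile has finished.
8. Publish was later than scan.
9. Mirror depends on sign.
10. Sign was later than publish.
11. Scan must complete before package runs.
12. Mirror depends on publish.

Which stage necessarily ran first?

lint

Lint has a chain of constraints placing it before every other stage, so lint must be first.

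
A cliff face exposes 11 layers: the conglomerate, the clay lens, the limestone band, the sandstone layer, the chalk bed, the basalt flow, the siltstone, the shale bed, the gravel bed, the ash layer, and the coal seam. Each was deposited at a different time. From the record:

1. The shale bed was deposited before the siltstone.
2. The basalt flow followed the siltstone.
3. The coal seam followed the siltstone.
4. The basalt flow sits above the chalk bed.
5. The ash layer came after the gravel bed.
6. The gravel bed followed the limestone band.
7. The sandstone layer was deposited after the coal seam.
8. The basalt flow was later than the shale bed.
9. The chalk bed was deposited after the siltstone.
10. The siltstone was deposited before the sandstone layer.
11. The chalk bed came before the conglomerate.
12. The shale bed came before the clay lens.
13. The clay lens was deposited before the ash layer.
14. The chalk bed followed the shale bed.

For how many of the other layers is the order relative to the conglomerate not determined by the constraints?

7

Forced before the conglomerate: the chalk bed, the shale bed, and the siltstone.
That leaves the ash layer, the basalt flow, the clay lens, the coal seam, the gravel bed, the limestone band, and the sandstone layer with no forced order relative to the conglomerate — 7.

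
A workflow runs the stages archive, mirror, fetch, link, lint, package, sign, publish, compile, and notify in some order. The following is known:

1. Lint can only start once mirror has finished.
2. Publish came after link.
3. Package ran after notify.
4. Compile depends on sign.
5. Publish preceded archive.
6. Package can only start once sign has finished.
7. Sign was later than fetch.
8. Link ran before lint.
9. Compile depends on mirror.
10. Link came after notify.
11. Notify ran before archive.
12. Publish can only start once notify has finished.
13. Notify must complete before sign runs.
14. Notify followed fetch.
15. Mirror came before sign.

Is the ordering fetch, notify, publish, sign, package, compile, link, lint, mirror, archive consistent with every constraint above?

no

The constraints require link before publish, but in the proposed sequence publish appears ahead of link. That one violation is enough.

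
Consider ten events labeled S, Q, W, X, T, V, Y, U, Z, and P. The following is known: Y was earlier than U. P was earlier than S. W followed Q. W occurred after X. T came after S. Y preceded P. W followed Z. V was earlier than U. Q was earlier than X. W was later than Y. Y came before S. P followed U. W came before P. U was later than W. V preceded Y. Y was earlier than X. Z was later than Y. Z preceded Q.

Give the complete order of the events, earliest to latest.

The constraints fix every adjacent pair, so only one ordering works:
V → Y → Z → Q → X → W → U → P → S → T.

V, Y, Z, Q, X, W, U, P, S, T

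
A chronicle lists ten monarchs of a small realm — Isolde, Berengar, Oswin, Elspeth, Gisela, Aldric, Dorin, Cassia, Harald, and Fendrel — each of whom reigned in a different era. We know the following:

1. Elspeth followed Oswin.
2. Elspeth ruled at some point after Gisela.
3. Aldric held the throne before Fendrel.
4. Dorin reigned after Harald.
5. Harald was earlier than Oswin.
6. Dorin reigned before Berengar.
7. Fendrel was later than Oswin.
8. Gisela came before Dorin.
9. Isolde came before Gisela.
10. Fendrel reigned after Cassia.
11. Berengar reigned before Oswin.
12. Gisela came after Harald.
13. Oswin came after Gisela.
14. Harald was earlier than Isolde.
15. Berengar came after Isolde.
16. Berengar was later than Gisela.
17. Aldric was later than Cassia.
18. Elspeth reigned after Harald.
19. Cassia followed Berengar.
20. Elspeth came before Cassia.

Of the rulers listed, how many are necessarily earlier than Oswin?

5

Directly stated before Oswin: Berengar, Gisela, and Harald.
Dorin reaches Oswin via Dorin → Berengar → Oswin.
Isolde reaches Oswin via Isolde → Berengar → Oswin.
No chain forces Elspeth (or any of the others) ahead of Oswin.
That's Berengar, Dorin, Gisela, Harald, and Isolde — 5 in all.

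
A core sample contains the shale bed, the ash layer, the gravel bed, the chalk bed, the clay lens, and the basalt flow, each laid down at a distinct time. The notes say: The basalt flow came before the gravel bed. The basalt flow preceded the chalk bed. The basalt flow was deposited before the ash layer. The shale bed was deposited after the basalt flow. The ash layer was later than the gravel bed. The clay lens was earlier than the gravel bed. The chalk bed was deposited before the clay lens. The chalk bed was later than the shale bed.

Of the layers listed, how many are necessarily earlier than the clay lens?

Directly stated before the clay lens: the chalk bed.
The basalt flow reaches the clay lens via the basalt flow → the chalk bed → the clay lens.
The shale bed reaches the clay lens via the shale bed → the chalk bed → the clay lens.
That's the basalt flow, the chalk bed, and the shale bed — 3 in all.

3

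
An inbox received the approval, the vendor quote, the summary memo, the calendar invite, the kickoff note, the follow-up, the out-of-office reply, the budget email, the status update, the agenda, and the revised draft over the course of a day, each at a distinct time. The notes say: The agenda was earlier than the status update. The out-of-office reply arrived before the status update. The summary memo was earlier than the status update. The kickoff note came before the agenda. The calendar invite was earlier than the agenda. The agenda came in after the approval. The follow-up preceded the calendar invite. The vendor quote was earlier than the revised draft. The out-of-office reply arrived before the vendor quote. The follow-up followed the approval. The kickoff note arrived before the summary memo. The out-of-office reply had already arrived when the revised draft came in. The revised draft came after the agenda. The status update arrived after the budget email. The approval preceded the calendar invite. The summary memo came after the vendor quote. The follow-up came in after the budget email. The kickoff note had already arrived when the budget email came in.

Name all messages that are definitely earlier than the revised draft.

the agenda, the approval, the budget email, the calendar invite, the follow-up, the kickoff note, the out-of-office reply, the vendor quote

Directly stated before the revised draft: the agenda, the out-of-office reply, and the vendor quote.
The approval reaches the revised draft via the approval → the agenda → the revised draft.
The budget email reaches the revised draft via the budget email → the follow-up → the calendar invite → the agenda → the revised draft.
The calendar invite reaches the revised draft via the calendar invite → the agenda → the revised draft.
Likewise the follow-up and the kickoff note each reach the revised draft by chaining the stated constraints.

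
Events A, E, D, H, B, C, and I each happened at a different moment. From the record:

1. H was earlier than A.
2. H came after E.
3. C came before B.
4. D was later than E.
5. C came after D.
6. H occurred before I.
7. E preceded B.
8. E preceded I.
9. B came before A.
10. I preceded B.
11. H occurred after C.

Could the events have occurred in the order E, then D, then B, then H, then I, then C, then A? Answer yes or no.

The constraints require C before B, but in the proposed sequence B appears ahead of C. That one violation is enough.

no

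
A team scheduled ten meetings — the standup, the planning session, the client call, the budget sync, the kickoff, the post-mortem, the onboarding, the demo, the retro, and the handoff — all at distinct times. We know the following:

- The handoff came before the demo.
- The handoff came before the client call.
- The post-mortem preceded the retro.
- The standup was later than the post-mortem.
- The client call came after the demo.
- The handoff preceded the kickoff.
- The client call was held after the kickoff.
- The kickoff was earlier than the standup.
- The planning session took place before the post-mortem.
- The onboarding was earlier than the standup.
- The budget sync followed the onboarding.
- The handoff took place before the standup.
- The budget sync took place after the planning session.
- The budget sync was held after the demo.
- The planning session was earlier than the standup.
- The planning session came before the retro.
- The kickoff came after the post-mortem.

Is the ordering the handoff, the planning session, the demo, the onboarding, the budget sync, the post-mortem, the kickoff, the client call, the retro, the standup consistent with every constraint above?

yes

Check each stated constraint against the proposed order — e.g. the planning session is ahead of the standup; the handoff is ahead of the standup. Every pair is in the required order; nothing is violated.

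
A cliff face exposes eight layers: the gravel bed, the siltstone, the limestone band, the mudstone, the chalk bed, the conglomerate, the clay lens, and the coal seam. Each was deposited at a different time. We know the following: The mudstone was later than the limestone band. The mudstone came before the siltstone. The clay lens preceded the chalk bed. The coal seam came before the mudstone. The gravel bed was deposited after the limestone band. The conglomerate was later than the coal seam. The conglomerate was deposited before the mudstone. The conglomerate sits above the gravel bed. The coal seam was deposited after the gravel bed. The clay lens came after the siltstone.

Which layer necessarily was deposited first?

the limestone band

The limestone band has a chain of constraints placing it before every other layer, so the limestone band must be first.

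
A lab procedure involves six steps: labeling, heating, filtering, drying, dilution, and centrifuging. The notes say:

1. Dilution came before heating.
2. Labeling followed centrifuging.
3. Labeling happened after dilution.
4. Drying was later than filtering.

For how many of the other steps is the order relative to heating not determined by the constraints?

4

Forced before heating: dilution.
That leaves centrifuging, drying, filtering, and labeling with no forced order relative to heating — 4.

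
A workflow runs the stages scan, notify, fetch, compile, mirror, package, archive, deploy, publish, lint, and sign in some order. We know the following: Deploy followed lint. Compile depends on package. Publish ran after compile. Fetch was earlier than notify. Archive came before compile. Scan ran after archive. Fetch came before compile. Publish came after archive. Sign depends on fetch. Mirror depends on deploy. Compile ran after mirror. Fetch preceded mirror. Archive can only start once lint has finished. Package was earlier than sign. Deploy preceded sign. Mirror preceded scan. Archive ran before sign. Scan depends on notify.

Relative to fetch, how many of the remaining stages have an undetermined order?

Forced after fetch: compile, mirror, notify, publish, scan, and sign.
That leaves archive, deploy, lint, and package with no forced order relative to fetch — 4.

4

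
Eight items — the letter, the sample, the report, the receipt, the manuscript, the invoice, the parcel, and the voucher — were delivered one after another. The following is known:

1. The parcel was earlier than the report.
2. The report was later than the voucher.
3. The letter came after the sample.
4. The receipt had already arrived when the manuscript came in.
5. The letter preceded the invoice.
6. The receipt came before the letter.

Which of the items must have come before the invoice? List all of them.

Directly stated before the invoice: the letter.
The receipt reaches the invoice via the receipt → the letter → the invoice.
The sample reaches the invoice via the sample → the letter → the invoice.
No chain forces the report (or any of the others) ahead of the invoice.

the letter, the receipt, the sample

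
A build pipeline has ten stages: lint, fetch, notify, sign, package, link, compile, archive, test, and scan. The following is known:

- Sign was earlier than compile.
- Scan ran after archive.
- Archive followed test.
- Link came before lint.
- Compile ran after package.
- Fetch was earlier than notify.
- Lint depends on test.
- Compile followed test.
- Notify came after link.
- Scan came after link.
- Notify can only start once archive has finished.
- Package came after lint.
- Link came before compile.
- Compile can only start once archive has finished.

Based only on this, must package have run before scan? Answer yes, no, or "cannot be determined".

No chain of stated constraints runs from package to scan, and none runs from scan to package either.
So the relative order of package and scan is not fixed by the given facts.

cannot be determined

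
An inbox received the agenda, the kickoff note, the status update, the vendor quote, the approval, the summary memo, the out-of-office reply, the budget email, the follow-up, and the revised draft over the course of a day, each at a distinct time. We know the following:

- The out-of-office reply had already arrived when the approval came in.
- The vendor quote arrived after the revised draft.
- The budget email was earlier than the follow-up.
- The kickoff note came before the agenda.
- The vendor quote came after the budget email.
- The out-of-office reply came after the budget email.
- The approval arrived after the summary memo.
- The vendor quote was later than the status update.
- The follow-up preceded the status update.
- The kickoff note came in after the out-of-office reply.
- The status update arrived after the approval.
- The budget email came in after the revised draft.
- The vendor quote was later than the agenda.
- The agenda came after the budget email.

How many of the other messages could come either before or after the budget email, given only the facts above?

1

Forced before the budget email: the revised draft; forced after the budget email: the agenda, the approval, the follow-up, the kickoff note, the out-of-office reply, the status update, and the vendor quote.
That leaves the summary memo with no forced order relative to the budget email — 1.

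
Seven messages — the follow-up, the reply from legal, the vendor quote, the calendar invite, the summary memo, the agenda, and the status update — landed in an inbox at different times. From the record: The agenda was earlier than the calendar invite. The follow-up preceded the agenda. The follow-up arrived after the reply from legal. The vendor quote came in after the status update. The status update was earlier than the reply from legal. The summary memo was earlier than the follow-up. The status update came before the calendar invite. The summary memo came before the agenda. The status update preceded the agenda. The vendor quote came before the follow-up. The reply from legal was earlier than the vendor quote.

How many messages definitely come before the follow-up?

Directly stated before the follow-up: the reply from legal, the summary memo, and the vendor quote.
The status update reaches the follow-up via the status update → the vendor quote → the follow-up.
No chain forces the calendar invite (or any of the others) ahead of the follow-up.
That's the reply from legal, the status update, the summary memo, and the vendor quote — 4 in all.

4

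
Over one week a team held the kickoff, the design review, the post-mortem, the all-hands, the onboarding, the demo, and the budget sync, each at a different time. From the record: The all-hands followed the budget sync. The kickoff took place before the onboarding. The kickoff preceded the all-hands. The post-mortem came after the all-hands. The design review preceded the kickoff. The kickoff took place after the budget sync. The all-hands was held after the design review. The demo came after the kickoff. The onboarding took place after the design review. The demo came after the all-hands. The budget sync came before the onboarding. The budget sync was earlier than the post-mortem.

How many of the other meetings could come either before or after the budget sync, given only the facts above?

1

Forced after the budget sync: the all-hands, the demo, the kickoff, the onboarding, and the post-mortem.
That leaves the design review with no forced order relative to the budget sync — 1.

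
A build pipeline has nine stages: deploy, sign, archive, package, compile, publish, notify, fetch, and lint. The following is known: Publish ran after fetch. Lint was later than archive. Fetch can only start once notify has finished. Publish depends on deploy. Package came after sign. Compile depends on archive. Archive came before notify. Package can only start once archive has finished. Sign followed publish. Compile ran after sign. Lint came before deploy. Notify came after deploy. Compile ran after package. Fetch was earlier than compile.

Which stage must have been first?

Archive has a chain of constraints placing it before every other stage, so archive must be first.

archive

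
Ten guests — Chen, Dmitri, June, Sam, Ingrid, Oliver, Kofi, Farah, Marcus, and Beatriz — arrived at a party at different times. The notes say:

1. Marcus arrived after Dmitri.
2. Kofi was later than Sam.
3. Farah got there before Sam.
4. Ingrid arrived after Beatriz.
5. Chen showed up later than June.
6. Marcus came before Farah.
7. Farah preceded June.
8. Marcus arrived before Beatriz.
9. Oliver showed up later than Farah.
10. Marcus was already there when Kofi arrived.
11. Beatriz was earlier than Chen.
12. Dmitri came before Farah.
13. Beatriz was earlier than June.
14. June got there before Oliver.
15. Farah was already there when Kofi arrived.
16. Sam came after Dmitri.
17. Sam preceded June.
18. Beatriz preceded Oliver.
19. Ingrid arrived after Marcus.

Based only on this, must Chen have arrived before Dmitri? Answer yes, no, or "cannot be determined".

no

Tracing the constraints gives Dmitri → Marcus → Beatriz → Chen, so Dmitri must come before Chen.
That means Chen cannot be before Dmitri.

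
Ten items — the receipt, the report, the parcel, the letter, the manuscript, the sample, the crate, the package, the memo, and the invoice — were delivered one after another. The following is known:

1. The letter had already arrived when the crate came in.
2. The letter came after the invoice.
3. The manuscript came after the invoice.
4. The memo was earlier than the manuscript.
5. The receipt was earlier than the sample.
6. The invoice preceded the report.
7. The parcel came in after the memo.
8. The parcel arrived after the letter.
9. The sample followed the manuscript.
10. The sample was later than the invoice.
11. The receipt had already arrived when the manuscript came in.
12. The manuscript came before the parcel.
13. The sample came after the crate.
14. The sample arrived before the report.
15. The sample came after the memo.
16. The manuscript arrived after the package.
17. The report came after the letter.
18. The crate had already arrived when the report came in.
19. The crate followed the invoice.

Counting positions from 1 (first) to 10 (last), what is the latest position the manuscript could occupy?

The manuscript must come before the parcel, the report, and the sample — 3 items forced after it.
Everything else can be placed before the manuscript in some valid order, so the manuscript can sit as late as position 10 − 3 = 7.

7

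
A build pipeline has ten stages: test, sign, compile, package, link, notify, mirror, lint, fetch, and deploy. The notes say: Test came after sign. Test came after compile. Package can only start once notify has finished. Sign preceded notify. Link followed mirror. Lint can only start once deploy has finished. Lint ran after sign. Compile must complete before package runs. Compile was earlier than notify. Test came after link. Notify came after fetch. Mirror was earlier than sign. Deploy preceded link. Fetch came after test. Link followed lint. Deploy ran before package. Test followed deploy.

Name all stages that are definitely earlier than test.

compile, deploy, link, lint, mirror, sign

Directly stated before test: compile, deploy, link, and sign.
Lint reaches test via lint → link → test.
Mirror reaches test via mirror → sign → test.
No chain forces fetch (or any of the others) ahead of test.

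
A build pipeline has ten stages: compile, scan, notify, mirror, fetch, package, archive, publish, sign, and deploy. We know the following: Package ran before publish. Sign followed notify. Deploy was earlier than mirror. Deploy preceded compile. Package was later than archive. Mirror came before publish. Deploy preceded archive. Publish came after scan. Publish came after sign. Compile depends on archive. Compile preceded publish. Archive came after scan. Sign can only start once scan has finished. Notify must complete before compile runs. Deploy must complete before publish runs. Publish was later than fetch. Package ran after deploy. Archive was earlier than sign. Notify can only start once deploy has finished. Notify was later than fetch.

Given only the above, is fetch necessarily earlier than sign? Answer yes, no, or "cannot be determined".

yes

Chain the constraints: fetch → notify → sign. Each link is directly stated, so fetch comes before sign.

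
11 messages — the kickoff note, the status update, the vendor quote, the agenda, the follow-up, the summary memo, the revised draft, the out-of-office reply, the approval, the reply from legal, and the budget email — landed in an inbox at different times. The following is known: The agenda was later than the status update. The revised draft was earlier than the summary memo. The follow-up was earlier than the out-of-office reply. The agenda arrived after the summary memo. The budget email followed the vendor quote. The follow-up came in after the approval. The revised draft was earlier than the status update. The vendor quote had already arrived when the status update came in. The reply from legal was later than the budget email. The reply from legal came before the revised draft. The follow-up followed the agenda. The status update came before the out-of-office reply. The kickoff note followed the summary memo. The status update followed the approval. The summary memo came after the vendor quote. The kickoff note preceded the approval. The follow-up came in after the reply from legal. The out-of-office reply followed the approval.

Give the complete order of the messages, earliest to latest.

the vendor quote, the budget email, the reply from legal, the revised draft, the summary memo, the kickoff note, the approval, the status update, the agenda, the follow-up, the out-of-office reply

The constraints fix every adjacent pair, so only one ordering works:
the vendor quote → the budget email → the reply from legal → the revised draft → the summary memo → the kickoff note → the approval → the status update → the agenda → the follow-up → the out-of-office reply.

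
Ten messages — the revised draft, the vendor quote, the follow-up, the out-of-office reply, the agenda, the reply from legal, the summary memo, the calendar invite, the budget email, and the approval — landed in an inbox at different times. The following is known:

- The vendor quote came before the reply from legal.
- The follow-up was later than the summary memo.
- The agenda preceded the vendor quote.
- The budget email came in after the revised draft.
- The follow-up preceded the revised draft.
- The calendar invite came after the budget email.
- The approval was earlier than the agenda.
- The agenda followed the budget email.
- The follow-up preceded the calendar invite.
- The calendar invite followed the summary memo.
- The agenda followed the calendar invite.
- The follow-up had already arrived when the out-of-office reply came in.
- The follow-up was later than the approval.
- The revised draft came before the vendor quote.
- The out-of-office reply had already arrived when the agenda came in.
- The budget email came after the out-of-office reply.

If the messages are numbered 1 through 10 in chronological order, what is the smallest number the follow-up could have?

The approval and the summary memo must both come before the follow-up — 2 forced predecessors.
Nothing else is forced ahead of the follow-up, so its earliest slot is position 2 + 1 = 3.

3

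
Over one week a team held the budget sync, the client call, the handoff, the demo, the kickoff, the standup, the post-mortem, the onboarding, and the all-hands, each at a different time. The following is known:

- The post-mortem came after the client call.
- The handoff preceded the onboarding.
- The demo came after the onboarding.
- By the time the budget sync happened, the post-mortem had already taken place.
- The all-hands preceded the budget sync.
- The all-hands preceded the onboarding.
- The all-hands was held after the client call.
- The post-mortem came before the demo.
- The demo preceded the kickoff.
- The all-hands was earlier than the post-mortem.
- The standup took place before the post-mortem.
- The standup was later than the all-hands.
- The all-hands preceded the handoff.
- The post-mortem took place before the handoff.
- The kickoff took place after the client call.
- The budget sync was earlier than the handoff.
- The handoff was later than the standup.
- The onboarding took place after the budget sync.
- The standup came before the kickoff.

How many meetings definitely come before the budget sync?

4

Directly stated before the budget sync: the all-hands and the post-mortem.
The client call reaches the budget sync via the client call → the all-hands → the budget sync.
The standup reaches the budget sync via the standup → the post-mortem → the budget sync.
No chain forces the handoff (or any of the others) ahead of the budget sync.
That's the all-hands, the client call, the post-mortem, and the standup — 4 in all.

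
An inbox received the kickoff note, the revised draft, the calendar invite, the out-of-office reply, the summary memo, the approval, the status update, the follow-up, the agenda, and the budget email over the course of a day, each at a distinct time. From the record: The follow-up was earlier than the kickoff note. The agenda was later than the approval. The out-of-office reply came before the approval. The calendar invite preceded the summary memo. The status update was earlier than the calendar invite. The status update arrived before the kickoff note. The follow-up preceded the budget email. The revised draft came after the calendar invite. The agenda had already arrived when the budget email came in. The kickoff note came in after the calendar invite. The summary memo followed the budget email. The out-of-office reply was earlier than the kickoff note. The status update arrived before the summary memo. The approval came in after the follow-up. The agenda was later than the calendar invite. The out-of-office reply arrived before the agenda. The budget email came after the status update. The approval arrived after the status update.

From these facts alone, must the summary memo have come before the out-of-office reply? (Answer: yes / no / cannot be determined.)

Tracing the constraints gives the out-of-office reply → the agenda → the budget email → the summary memo, so the out-of-office reply must come before the summary memo.
That means the summary memo cannot be before the out-of-office reply.

no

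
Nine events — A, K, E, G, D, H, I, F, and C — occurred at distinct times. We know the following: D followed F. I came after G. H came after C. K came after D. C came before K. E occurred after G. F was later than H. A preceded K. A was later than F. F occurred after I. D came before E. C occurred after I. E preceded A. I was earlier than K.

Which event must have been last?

Every other event has a chain of constraints placing it before K, so K is last.

K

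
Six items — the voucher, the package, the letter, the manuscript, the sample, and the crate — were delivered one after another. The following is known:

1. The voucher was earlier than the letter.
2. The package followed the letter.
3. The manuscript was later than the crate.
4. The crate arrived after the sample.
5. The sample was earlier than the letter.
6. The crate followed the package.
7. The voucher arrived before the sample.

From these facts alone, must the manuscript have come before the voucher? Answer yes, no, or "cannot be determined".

Tracing the constraints gives the voucher → the sample → the crate → the manuscript, so the voucher must come before the manuscript.
That means the manuscript cannot be before the voucher.

no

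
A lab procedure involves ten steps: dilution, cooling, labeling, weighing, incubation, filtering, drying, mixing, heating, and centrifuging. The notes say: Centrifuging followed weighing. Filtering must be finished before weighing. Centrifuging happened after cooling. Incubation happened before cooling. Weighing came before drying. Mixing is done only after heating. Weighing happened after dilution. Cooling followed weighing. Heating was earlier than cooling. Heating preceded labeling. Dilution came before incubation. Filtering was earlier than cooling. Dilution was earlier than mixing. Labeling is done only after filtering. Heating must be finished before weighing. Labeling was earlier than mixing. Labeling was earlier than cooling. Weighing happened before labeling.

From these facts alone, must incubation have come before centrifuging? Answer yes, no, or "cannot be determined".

Chain the constraints: incubation → cooling → centrifuging. Each link is directly stated, so incubation comes before centrifuging.

yes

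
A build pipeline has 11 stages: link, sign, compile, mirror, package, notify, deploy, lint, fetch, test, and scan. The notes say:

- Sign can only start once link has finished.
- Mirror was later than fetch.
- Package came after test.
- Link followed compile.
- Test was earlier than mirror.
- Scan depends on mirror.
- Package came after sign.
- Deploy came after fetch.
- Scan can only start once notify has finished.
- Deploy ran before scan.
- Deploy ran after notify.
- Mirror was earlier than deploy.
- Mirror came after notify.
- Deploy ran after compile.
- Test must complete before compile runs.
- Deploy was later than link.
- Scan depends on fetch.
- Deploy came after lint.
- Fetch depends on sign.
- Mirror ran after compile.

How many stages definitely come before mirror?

Directly stated before mirror: compile, fetch, notify, and test.
Link reaches mirror via link → sign → fetch → mirror.
Sign reaches mirror via sign → fetch → mirror.
That's compile, fetch, link, notify, sign, and test — 6 in all.

6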